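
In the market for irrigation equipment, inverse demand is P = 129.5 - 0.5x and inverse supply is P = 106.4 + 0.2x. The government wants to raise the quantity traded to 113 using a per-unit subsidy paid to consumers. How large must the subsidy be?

At x = 113, from the demand curve buyers pay Pb = 129.5 − 0.5·113 = 73; from the supply curve sellers need Ps = 106.4 + 0.2·113 = 129.
The subsidy must fill the gap: s = Ps − Pb = 129 − 73 = 56.

Required subsidy s = 56 per unit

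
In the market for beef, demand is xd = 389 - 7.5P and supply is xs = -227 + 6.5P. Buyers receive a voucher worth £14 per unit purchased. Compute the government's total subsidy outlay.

Government cost = £1508.5

Pre-subsidy: 389 - 7.5P = -227 + 6.5P gives P* = 44, x* = 59.
With the rebate, buyers effectively pay Pb = Ps − 14, where Ps is the price sellers receive.
Demand in terms of Ps becomes xd = 389 − 7.5(Ps − 14) = 494 - 7.5Ps. Setting this equal to supply: 494 - 7.5Ps = -227 + 6.5Ps, so Ps = 51.5.
Buyers pay Pb = 51.5 − 14 = 37.5; x' = -227 + 6.5·51.5 = 107.75.
Government outlay = subsidy × quantity = 14 × 107.75 = 1508.5.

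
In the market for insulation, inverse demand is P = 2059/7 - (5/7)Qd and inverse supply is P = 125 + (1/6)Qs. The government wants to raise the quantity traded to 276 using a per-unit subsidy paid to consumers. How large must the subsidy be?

Required subsidy s = 74 per unit

At Q = 276, from the demand curve buyers pay Pb = 2059/7 − (5/7)·276 = 97; from the supply curve sellers need Ps = 125 + (1/6)·276 = 171.
The subsidy must fill the gap: s = Ps − Pb = 171 − 97 = 74.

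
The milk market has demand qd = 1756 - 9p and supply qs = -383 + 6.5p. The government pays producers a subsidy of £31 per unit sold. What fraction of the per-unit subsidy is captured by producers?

Pre-subsidy: 1756 - 9p = -383 + 6.5p gives p* = 138, q* = 514.
With the subsidy, sellers receive ps = pb + 31 for each unit, where pb is the price buyers pay.
Supply in terms of pb becomes qs = -383 + 6.5(pb + 31) = -181.5 + 6.5pb. Setting this equal to demand: 1756 - 9pb = -181.5 + 6.5pb, so pb = 125.
Sellers receive ps = 125 + 31 = 156; q' = 1756 − 9·125 = 631.
Buyers' price falls by p* − pb = 138 − 125 = 13; sellers' price rises by ps − p* = 156 − 138 = 18.
So producers capture 18/31 = 18/31 of each unit of subsidy.

Producer share = 18/31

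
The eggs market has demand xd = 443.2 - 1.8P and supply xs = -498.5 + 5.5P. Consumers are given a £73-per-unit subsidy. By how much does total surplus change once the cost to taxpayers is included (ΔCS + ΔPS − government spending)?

Net change in total surplus = -£3613.5

Pre-subsidy: 443.2 - 1.8P = -498.5 + 5.5P gives P* = 129, x* = 211.
With the rebate, buyers effectively pay Pb = Ps − 73, where Ps is the price sellers receive.
Demand in terms of Ps becomes xd = 443.2 − 1.8(Ps − 73) = 574.6 - 1.8Ps. Setting this equal to supply: 574.6 - 1.8Ps = -498.5 + 5.5Ps, so Ps = 147.
Buyers pay Pb = 147 − 73 = 74; x' = -498.5 + 5.5·147 = 310.
ΔCS = ½(211 + 310)(129 − 74) = 14327.5; ΔPS = ½(211 + 310)(147 − 129) = 4689.
Government spending = 73 × 310 = 22630.
Net change = 14327.5 + 4689 − 22630 = -3613.5. The loss equals the DWL triangle ½·73·99.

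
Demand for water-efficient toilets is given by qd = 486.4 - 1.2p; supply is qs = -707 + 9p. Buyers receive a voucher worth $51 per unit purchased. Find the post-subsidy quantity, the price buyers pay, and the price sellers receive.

q' = 400; buyers pay $72; sellers receive $123

Pre-subsidy: 486.4 - 1.2p = -707 + 9p gives p* = 117, q* = 346.
With the rebate, buyers effectively pay pb = ps − 51, where ps is the price sellers receive.
Demand in terms of ps becomes qd = 486.4 − 1.2(ps − 51) = 547.6 - 1.2ps. Setting this equal to supply: 547.6 - 1.2ps = -707 + 9ps, so ps = 123.
Buyers pay pb = 123 − 51 = 72; q' = -707 + 9·123 = 400.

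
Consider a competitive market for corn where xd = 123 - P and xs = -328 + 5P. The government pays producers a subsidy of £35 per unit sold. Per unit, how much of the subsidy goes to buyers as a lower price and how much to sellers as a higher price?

Buyers gain 175/6 per unit; sellers gain 35/6 per unit

Pre-subsidy: 123 - P = -328 + 5P gives P* = 451/6, x* = 287/6.
With the subsidy, sellers receive Ps = Pb + 35 for each unit, where Pb is the price buyers pay.
Supply in terms of Pb becomes xs = -328 + 5(Pb + 35) = -153 + 5Pb. Setting this equal to demand: 123 - Pb = -153 + 5Pb, so Pb = 46.
Sellers receive Ps = 46 + 35 = 81; x' = 123 − 1·46 = 77.
Buyers' price falls by P* − Pb = 451/6 − 46 = 175/6; sellers' price rises by Ps − P* = 81 − 451/6 = 35/6.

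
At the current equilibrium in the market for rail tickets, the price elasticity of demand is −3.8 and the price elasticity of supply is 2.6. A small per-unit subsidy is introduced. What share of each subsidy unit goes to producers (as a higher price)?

For a small subsidy around the equilibrium, the benefit split depends on the relative slopes, which at a point are proportional to the elasticities.
Buyer share = εs/(εs + |εd|) = 2.6/(2.6 + 3.8) = 0.40625; seller share = |εd|/(εs + |εd|) = 0.59375.
So producers capture 0.59375 of the subsidy.

Producer share = 0.59375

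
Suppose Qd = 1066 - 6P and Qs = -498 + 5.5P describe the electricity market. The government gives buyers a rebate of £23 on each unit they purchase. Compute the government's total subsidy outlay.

Government cost = £7268

Pre-subsidy: 1066 - 6P = -498 + 5.5P gives P* = 136, Q* = 250.
With the rebate, buyers effectively pay Pb = Ps − 23, where Ps is the price sellers receive.
Demand in terms of Ps becomes Qd = 1066 − 6(Ps − 23) = 1204 - 6Ps. Setting this equal to supply: 1204 - 6Ps = -498 + 5.5Ps, so Ps = 148.
Buyers pay Pb = 148 − 23 = 125; Q' = -498 + 5.5·148 = 316.
Government outlay = subsidy × quantity = 23 × 316 = 7268.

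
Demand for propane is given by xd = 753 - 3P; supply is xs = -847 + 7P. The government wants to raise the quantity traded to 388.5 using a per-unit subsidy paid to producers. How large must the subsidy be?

At x = 388.5, invert demand for the buyer price: Pb = (753 − 388.5)/3 = 121.5; invert supply for the seller price: Ps = (388.5 − (-847))/7 = 176.5.
The subsidy must fill the gap: s = Ps − Pb = 176.5 − 121.5 = 55.

Required subsidy s = 55 per unit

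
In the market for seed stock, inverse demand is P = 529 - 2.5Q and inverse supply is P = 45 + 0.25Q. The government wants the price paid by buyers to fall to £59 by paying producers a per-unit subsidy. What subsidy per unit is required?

Required subsidy s = £33 per unit

At a buyer price of 59, quantity demanded is 211.6 − 0.4·59 = 188.
Sellers supply 188 only when they receive Ps = 45 + 0.25·188 = 92.
s = Ps − Pb = 92 − 59 = 33.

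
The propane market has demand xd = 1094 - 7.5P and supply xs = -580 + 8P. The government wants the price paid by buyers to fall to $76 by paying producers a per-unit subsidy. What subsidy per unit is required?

Required subsidy s = $62 per unit

At a buyer price of 76, quantity demanded is 1094 − 7.5·76 = 524.
Sellers supply 524 only when they receive Ps with -580 + 8·Ps = 524, i.e. Ps = 138.
s = Ps − Pb = 138 − 76 = 62.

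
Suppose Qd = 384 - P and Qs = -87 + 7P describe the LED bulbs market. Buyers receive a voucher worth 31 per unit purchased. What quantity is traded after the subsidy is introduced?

Q' = 352.25

Pre-subsidy: 384 - P = -87 + 7P gives P* = 58.875, Q* = 325.125.
With the rebate, buyers effectively pay Pb = Ps − 31, where Ps is the price sellers receive.
Demand in terms of Ps becomes Qd = 384 − 1(Ps − 31) = 415 - Ps. Setting this equal to supply: 415 - Ps = -87 + 7Ps, so Ps = 62.75.
Buyers pay Pb = 62.75 − 31 = 31.75; Q' = -87 + 7·62.75 = 352.25.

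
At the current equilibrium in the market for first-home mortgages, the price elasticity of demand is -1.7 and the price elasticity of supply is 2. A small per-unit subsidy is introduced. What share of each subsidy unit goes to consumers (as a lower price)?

For a small subsidy around the equilibrium, the benefit split depends on the relative slopes, which at a point are proportional to the elasticities.
Buyer share = εs/(εs + |εd|) = 2/(2 + 1.7) = 20/37; seller share = |εd|/(εs + |εd|) = 17/37.

Consumer share = 20/37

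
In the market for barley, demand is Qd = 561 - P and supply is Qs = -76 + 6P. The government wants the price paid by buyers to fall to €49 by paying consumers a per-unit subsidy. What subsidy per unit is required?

At a buyer price of 49, quantity demanded is 561 − 1·49 = 512.
Sellers supply 512 only when they receive Ps with -76 + 6·Ps = 512, i.e. Ps = 98.
s = Ps − Pb = 98 − 49 = 49.

Required subsidy s = €49 per unit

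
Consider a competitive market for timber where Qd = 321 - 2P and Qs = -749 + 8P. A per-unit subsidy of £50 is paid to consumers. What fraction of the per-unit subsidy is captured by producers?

Producer share = 0.2

Pre-subsidy: 321 - 2P = -749 + 8P gives P* = 107, Q* = 107.
With the rebate, buyers effectively pay Pb = Ps − 50, where Ps is the price sellers receive.
Demand in terms of Ps becomes Qd = 321 − 2(Ps − 50) = 421 - 2Ps. Setting this equal to supply: 421 - 2Ps = -749 + 8Ps, so Ps = 117.
Buyers pay Pb = 117 − 50 = 67; Q' = -749 + 8·117 = 187.
Buyers' price falls by P* − Pb = 107 − 67 = 40; sellers' price rises by Ps − P* = 117 − 107 = 10.
So producers capture 10/50 = 0.2 of each unit of subsidy.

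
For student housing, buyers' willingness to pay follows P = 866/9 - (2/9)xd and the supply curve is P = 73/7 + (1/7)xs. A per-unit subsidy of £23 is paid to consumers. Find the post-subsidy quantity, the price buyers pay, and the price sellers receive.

Pre-subsidy: 866/9 - (2/9)x = 73/7 + (1/7)x gives x* = 235 and P* = 44.
With the rebate, buyers effectively pay Pb = Ps − 23, where Ps is the price sellers receive.
On the curves, Pb = 866/9 - (2/9)x and Ps = 73/7 + (1/7)x; the wedge Ps − Pb = 23 gives 73/7 + (1/7)x − (866/9 - (2/9)x) = 23, so x' = 298.
Then Pb = 866/9 − (2/9)·298 = 30 and Ps = 73/7 + (1/7)·298 = 53.

x' = 298; buyers pay £30; sellers receive £53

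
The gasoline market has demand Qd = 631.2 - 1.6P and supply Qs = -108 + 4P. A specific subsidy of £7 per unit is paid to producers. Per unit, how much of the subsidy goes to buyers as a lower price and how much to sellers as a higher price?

Buyers gain £5 per unit; sellers gain £2 per unit

Pre-subsidy: 631.2 - 1.6P = -108 + 4P gives P* = 132, Q* = 420.
With the subsidy, sellers receive Ps = Pb + 7 for each unit, where Pb is the price buyers pay.
Supply in terms of Pb becomes Qs = -108 + 4(Pb + 7) = -80 + 4Pb. Setting this equal to demand: 631.2 - 1.6Pb = -80 + 4Pb, so Pb = 127.
Sellers receive Ps = 127 + 7 = 134; Q' = 631.2 − 1.6·127 = 428.
Buyers' price falls by P* − Pb = 132 − 127 = 5; sellers' price rises by Ps − P* = 134 − 132 = 2.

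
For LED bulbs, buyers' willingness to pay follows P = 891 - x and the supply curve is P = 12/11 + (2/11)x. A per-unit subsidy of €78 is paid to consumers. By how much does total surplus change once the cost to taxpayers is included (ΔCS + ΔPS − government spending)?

Pre-subsidy: 891 - x = 12/11 + (2/11)x gives x* = 753 and P* = 138.
With the rebate, buyers effectively pay Pb = Ps − 78, where Ps is the price sellers receive.
On the curves, Pb = 891 - x and Ps = 12/11 + (2/11)x; the wedge Ps − Pb = 78 gives 12/11 + (2/11)x − (891 - x) = 78, so x' = 819.
Then Pb = 891 − 1·819 = 72 and Ps = 12/11 + (2/11)·819 = 150.
ΔCS = ½(753 + 819)(138 − 72) = 51876; ΔPS = ½(753 + 819)(150 − 138) = 9432.
Government spending = 78 × 819 = 63882.
Net change = 51876 + 9432 − 63882 = -2574. The loss equals the DWL triangle ½·78·66.

Net change in total surplus = -€2574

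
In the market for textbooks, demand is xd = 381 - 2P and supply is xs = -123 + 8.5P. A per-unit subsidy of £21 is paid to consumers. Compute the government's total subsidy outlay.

Government cost = £6699

Pre-subsidy: 381 - 2P = -123 + 8.5P gives P* = 48, x* = 285.
With the rebate, buyers effectively pay Pb = Ps − 21, where Ps is the price sellers receive.
Demand in terms of Ps becomes xd = 381 − 2(Ps − 21) = 423 - 2Ps. Setting this equal to supply: 423 - 2Ps = -123 + 8.5Ps, so Ps = 52.
Buyers pay Pb = 52 − 21 = 31; x' = -123 + 8.5·52 = 319.
Government outlay = subsidy × quantity = 21 × 319 = 6699.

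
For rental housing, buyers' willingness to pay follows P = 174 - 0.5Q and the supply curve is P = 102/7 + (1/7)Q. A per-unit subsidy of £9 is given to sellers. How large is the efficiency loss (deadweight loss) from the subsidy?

Pre-subsidy: 174 - 0.5Q = 102/7 + (1/7)Q gives Q* = 248 and P* = 50.
With the subsidy, sellers receive Ps = Pb + 9 for each unit, where Pb is the price buyers pay.
On the curves, Pb = 174 - 0.5Q and Ps = 102/7 + (1/7)Q; the wedge Ps − Pb = 9 gives 102/7 + (1/7)Q − (174 - 0.5Q) = 9, so Q' = 262.
Then Pb = 174 − 0.5·262 = 43 and Ps = 102/7 + (1/7)·262 = 52.
The subsidy expands output by 262 − 248 = 14 past the efficient level; on those units the gap between marginal cost and willingness to pay runs from 0 up to 9.
DWL = ½ × 9 × 14 = 63.

Deadweight loss = £63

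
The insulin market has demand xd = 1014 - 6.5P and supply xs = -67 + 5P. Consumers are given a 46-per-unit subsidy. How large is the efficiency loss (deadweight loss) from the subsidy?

Deadweight loss = 2990

Pre-subsidy: 1014 - 6.5P = -67 + 5P gives P* = 94, x* = 403.
With the rebate, buyers effectively pay Pb = Ps − 46, where Ps is the price sellers receive.
Demand in terms of Ps becomes xd = 1014 − 6.5(Ps − 46) = 1313 - 6.5Ps. Setting this equal to supply: 1313 - 6.5Ps = -67 + 5Ps, so Ps = 120.
Buyers pay Pb = 120 − 46 = 74; x' = -67 + 5·120 = 533.
The subsidy expands output by 533 − 403 = 130 past the efficient level; on those units the gap between marginal cost and willingness to pay runs from 0 up to 46.
DWL = ½ × 46 × 130 = 2990.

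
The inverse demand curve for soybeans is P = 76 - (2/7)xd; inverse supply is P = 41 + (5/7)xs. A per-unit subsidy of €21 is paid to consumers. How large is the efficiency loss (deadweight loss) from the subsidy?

Deadweight loss = €220.5

Pre-subsidy: 76 - (2/7)x = 41 + (5/7)x gives x* = 35 and P* = 66.
With the rebate, buyers effectively pay Pb = Ps − 21, where Ps is the price sellers receive.
On the curves, Pb = 76 - (2/7)x and Ps = 41 + (5/7)x; the wedge Ps − Pb = 21 gives 41 + (5/7)x − (76 - (2/7)x) = 21, so x' = 56.
Then Pb = 76 − (2/7)·56 = 60 and Ps = 41 + (5/7)·56 = 81.
The subsidy expands output by 56 − 35 = 21 past the efficient level; on those units the gap between marginal cost and willingness to pay runs from 0 up to 21.
DWL = ½ × 21 × 21 = 220.5.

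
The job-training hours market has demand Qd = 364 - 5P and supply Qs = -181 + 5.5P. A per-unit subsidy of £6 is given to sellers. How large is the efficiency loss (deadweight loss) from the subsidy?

Deadweight loss = 330/7

Pre-subsidy: 364 - 5P = -181 + 5.5P gives P* = 1090/21, Q* = 2194/21.
With the subsidy, sellers receive Ps = Pb + 6 for each unit, where Pb is the price buyers pay.
Supply in terms of Pb becomes Qs = -181 + 5.5(Pb + 6) = -148 + 5.5Pb. Setting this equal to demand: 364 - 5Pb = -148 + 5.5Pb, so Pb = 1024/21.
Sellers receive Ps = 1024/21 + 6 = 1150/21; Q' = 364 − 5·(1024/21) = 2524/21.
The subsidy expands output by 2524/21 − 2194/21 = 110/7 past the efficient level; on those units the gap between marginal cost and willingness to pay runs from 0 up to 6.
DWL = ½ × 6 × 110/7 = 330/7.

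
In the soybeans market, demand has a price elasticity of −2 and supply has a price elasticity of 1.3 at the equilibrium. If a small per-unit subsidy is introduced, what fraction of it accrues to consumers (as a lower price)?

For a small subsidy around the equilibrium, the benefit split depends on the relative slopes, which at a point are proportional to the elasticities.
Buyer share = εs/(εs + |εd|) = 1.3/(1.3 + 2) = 13/33; seller share = |εd|/(εs + |εd|) = 20/33.

Consumer share = 13/33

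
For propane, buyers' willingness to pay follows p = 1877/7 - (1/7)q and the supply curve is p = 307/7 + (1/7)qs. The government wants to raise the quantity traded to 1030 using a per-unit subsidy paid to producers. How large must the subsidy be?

At q = 1030, from the demand curve buyers pay pb = 1877/7 − (1/7)·1030 = 121; from the supply curve sellers need ps = 307/7 + (1/7)·1030 = 191.
The subsidy must fill the gap: s = ps − pb = 191 − 121 = 70.

Required subsidy s = 70 per unit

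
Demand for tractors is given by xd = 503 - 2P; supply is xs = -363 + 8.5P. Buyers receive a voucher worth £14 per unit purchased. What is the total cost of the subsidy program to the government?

Pre-subsidy: 503 - 2P = -363 + 8.5P gives P* = 1732/21, x* = 7099/21.
With the rebate, buyers effectively pay Pb = Ps − 14, where Ps is the price sellers receive.
Demand in terms of Ps becomes xd = 503 − 2(Ps − 14) = 531 - 2Ps. Setting this equal to supply: 531 - 2Ps = -363 + 8.5Ps, so Ps = 596/7.
Buyers pay Pb = 596/7 − 14 = 498/7; x' = -363 + 8.5·(596/7) = 2525/7.
Government outlay = subsidy × quantity = 14 × 2525/7 = 5050.

Government cost = £5050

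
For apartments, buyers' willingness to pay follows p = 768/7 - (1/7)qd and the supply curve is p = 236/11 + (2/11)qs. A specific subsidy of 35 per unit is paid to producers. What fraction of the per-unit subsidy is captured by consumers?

Pre-subsidy: 768/7 - (1/7)q = 236/11 + (2/11)q gives q* = 271.84 and p* = 70.88.
With the subsidy, sellers receive ps = pb + 35 for each unit, where pb is the price buyers pay.
On the curves, pb = 768/7 - (1/7)q and ps = 236/11 + (2/11)q; the wedge ps − pb = 35 gives 236/11 + (2/11)q − (768/7 - (1/7)q) = 35, so q' = 379.64.
Then pb = 768/7 − (1/7)·379.64 = 55.48 and ps = 236/11 + (2/11)·379.64 = 90.48.
Buyers' price falls by p* − pb = 70.88 − 55.48 = 15.4; sellers' price rises by ps − p* = 90.48 − 70.88 = 19.6.
So consumers capture 15.4/35 = 0.44 of each unit of subsidy.

Consumer share = 0.44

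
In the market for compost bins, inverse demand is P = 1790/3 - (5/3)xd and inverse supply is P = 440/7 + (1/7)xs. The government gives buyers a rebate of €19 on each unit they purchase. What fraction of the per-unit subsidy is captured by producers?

Producer share = 3/38

Pre-subsidy: 1790/3 - (5/3)x = 440/7 + (1/7)x gives x* = 295 and P* = 105.
With the rebate, buyers effectively pay Pb = Ps − 19, where Ps is the price sellers receive.
On the curves, Pb = 1790/3 - (5/3)x and Ps = 440/7 + (1/7)x; the wedge Ps − Pb = 19 gives 440/7 + (1/7)x − (1790/3 - (5/3)x) = 19, so x' = 305.5.
Then Pb = 1790/3 − (5/3)·305.5 = 87.5 and Ps = 440/7 + (1/7)·305.5 = 106.5.
Buyers' price falls by P* − Pb = 105 − 87.5 = 17.5; sellers' price rises by Ps − P* = 106.5 − 105 = 1.5.
So producers capture 1.5/19 = 3/38 of each unit of subsidy.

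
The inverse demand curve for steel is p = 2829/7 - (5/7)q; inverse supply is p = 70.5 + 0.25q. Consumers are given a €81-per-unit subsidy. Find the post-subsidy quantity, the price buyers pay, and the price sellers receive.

q' = 430; buyers pay €97; sellers receive €178

Pre-subsidy: 2829/7 - (5/7)q = 70.5 + 0.25q gives q* = 346 and p* = 157.
With the rebate, buyers effectively pay pb = ps − 81, where ps is the price sellers receive.
On the curves, pb = 2829/7 - (5/7)q and ps = 70.5 + 0.25q; the wedge ps − pb = 81 gives 70.5 + 0.25q − (2829/7 - (5/7)q) = 81, so q' = 430.
Then pb = 2829/7 − (5/7)·430 = 97 and ps = 70.5 + 0.25·430 = 178.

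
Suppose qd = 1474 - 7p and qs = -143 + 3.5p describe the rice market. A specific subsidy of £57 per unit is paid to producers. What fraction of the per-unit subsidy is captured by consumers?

Pre-subsidy: 1474 - 7p = -143 + 3.5p gives p* = 154, q* = 396.
With the subsidy, sellers receive ps = pb + 57 for each unit, where pb is the price buyers pay.
Supply in terms of pb becomes qs = -143 + 3.5(pb + 57) = 56.5 + 3.5pb. Setting this equal to demand: 1474 - 7pb = 56.5 + 3.5pb, so pb = 135.
Sellers receive ps = 135 + 57 = 192; q' = 1474 − 7·135 = 529.
Buyers' price falls by p* − pb = 154 − 135 = 19; sellers' price rises by ps − p* = 192 − 154 = 38.
So consumers capture 19/57 = 1/3 of each unit of subsidy.

Consumer share = 1/3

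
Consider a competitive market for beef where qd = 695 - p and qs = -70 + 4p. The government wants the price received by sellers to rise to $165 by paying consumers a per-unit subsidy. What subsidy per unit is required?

At a seller price of 165, quantity supplied is -70 + 4·165 = 590.
Buyers absorb 590 only when they pay pb with 695 − 1·pb = 590, i.e. pb = 105.
s = ps − pb = 165 − 105 = 60.

Required subsidy s = $60 per unit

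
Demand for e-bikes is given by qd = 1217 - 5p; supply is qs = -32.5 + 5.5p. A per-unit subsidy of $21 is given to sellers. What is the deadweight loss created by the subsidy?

Pre-subsidy: 1217 - 5p = -32.5 + 5.5p gives p* = 119, q* = 622.
With the subsidy, sellers receive ps = pb + 21 for each unit, where pb is the price buyers pay.
Supply in terms of pb becomes qs = -32.5 + 5.5(pb + 21) = 83 + 5.5pb. Setting this equal to demand: 1217 - 5pb = 83 + 5.5pb, so pb = 108.
Sellers receive ps = 108 + 21 = 129; q' = 1217 − 5·108 = 677.
The subsidy expands output by 677 − 622 = 55 past the efficient level; on those units the gap between marginal cost and willingness to pay runs from 0 up to 21.
DWL = ½ × 21 × 55 = 577.5.

Deadweight loss = $577.5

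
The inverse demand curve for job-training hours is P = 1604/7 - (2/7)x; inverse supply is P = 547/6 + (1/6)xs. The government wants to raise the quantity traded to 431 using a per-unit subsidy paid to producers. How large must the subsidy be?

At x = 431, from the demand curve buyers pay Pb = 1604/7 − (2/7)·431 = 106; from the supply curve sellers need Ps = 547/6 + (1/6)·431 = 163.
The subsidy must fill the gap: s = Ps − Pb = 163 − 106 = 57.

Required subsidy s = 57 per unit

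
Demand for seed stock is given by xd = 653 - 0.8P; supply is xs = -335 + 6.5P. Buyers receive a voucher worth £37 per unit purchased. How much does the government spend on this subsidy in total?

Pre-subsidy: 653 - 0.8P = -335 + 6.5P gives P* = 9880/73, x* = 39765/73.
With the rebate, buyers effectively pay Pb = Ps − 37, where Ps is the price sellers receive.
Demand in terms of Ps becomes xd = 653 − 0.8(Ps − 37) = 682.6 - 0.8Ps. Setting this equal to supply: 682.6 - 0.8Ps = -335 + 6.5Ps, so Ps = 10176/73.
Buyers pay Pb = 10176/73 − 37 = 7475/73; x' = -335 + 6.5·(10176/73) = 41689/73.
Government outlay = subsidy × quantity = 37 × 41689/73 = 1542493/73.

Government cost = 1542493/73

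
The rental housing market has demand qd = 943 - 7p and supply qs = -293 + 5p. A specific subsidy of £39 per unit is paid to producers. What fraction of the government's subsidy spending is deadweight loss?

Pre-subsidy: 943 - 7p = -293 + 5p gives p* = 103, q* = 222.
With the subsidy, sellers receive ps = pb + 39 for each unit, where pb is the price buyers pay.
Supply in terms of pb becomes qs = -293 + 5(pb + 39) = -98 + 5pb. Setting this equal to demand: 943 - 7pb = -98 + 5pb, so pb = 86.75.
Sellers receive ps = 86.75 + 39 = 125.75; q' = 943 − 7·86.75 = 335.75.
ΔCS = ½(222 + 335.75)(103 − 86.75) = 4531.71875; ΔPS = ½(222 + 335.75)(125.75 − 103) = 6344.40625.
Government spending = 39 × 335.75 = 13094.25.
DWL = ½ × 39 × (335.75 − 222) = 2218.125; fraction = 2218.125 / 13094.25 = 455/2686.

DWL / government spending = 455/2686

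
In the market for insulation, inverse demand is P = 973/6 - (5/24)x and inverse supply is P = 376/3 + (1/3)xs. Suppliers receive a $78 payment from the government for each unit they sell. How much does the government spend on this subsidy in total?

Pre-subsidy: 973/6 - (5/24)x = 376/3 + (1/3)x gives x* = 68 and P* = 148.
With the subsidy, sellers receive Ps = Pb + 78 for each unit, where Pb is the price buyers pay.
On the curves, Pb = 973/6 - (5/24)x and Ps = 376/3 + (1/3)x; the wedge Ps − Pb = 78 gives 376/3 + (1/3)x − (973/6 - (5/24)x) = 78, so x' = 212.
Then Pb = 973/6 − (5/24)·212 = 118 and Ps = 376/3 + (1/3)·212 = 196.
Government outlay = subsidy × quantity = 78 × 212 = 16536.

Government cost = $16536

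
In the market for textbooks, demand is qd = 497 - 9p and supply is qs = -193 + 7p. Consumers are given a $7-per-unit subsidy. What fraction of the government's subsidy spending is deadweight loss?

DWL / government spending = 441/4366

Pre-subsidy: 497 - 9p = -193 + 7p gives p* = 43.125, q* = 108.875.
With the rebate, buyers effectively pay pb = ps − 7, where ps is the price sellers receive.
Demand in terms of ps becomes qd = 497 − 9(ps − 7) = 560 - 9ps. Setting this equal to supply: 560 - 9ps = -193 + 7ps, so ps = 47.0625.
Buyers pay pb = 47.0625 − 7 = 40.0625; q' = -193 + 7·47.0625 = 136.4375.
ΔCS = ½(108.875 + 136.4375)(43.125 − 40.0625) = 375.634765625; ΔPS = ½(108.875 + 136.4375)(47.0625 − 43.125) = 482.958984375.
Government spending = 7 × 136.4375 = 955.0625.
DWL = ½ × 7 × (136.4375 − 108.875) = 96.46875; fraction = 96.46875 / 955.0625 = 441/4366.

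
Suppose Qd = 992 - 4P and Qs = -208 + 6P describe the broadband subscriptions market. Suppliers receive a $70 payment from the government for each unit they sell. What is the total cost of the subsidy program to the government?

Pre-subsidy: 992 - 4P = -208 + 6P gives P* = 120, Q* = 512.
With the subsidy, sellers receive Ps = Pb + 70 for each unit, where Pb is the price buyers pay.
Supply in terms of Pb becomes Qs = -208 + 6(Pb + 70) = 212 + 6Pb. Setting this equal to demand: 992 - 4Pb = 212 + 6Pb, so Pb = 78.
Sellers receive Ps = 78 + 70 = 148; Q' = 992 − 4·78 = 680.
Government outlay = subsidy × quantity = 70 × 680 = 47600.

Government cost = $47600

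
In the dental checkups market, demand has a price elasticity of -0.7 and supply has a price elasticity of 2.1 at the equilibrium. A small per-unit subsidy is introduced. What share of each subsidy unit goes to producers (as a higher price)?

Producer share = 0.25

For a small subsidy around the equilibrium, the benefit split depends on the relative slopes, which at a point are proportional to the elasticities.
Buyer share = εs/(εs + |εd|) = 2.1/(2.1 + 0.7) = 0.75; seller share = |εd|/(εs + |εd|) = 0.25.
So producers capture 0.25 of the subsidy.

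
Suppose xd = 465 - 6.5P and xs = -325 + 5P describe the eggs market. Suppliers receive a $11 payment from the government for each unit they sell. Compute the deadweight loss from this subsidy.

Pre-subsidy: 465 - 6.5P = -325 + 5P gives P* = 1580/23, x* = 425/23.
With the subsidy, sellers receive Ps = Pb + 11 for each unit, where Pb is the price buyers pay.
Supply in terms of Pb becomes xs = -325 + 5(Pb + 11) = -270 + 5Pb. Setting this equal to demand: 465 - 6.5Pb = -270 + 5Pb, so Pb = 1470/23.
Sellers receive Ps = 1470/23 + 11 = 1723/23; x' = 465 − 6.5·(1470/23) = 1140/23.
The subsidy expands output by 1140/23 − 425/23 = 715/23 past the efficient level; on those units the gap between marginal cost and willingness to pay runs from 0 up to 11.
DWL = ½ × 11 × 715/23 = 7865/46.

Deadweight loss = 7865/46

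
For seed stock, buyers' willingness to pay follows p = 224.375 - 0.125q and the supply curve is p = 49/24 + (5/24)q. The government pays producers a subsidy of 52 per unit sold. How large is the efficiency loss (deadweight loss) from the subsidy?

Pre-subsidy: 224.375 - 0.125q = 49/24 + (5/24)q gives q* = 667 and p* = 141.
With the subsidy, sellers receive ps = pb + 52 for each unit, where pb is the price buyers pay.
On the curves, pb = 224.375 - 0.125q and ps = 49/24 + (5/24)q; the wedge ps − pb = 52 gives 49/24 + (5/24)q − (224.375 - 0.125q) = 52, so q' = 823.
Then pb = 224.375 − 0.125·823 = 121.5 and ps = 49/24 + (5/24)·823 = 173.5.
The subsidy expands output by 823 − 667 = 156 past the efficient level; on those units the gap between marginal cost and willingness to pay runs from 0 up to 52.
DWL = ½ × 52 × 156 = 4056.

Deadweight loss = 4056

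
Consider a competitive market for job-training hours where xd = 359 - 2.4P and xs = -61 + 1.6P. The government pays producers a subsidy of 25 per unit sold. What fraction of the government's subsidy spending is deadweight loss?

Pre-subsidy: 359 - 2.4P = -61 + 1.6P gives P* = 105, x* = 107.
With the subsidy, sellers receive Ps = Pb + 25 for each unit, where Pb is the price buyers pay.
Supply in terms of Pb becomes xs = -61 + 1.6(Pb + 25) = -21 + 1.6Pb. Setting this equal to demand: 359 - 2.4Pb = -21 + 1.6Pb, so Pb = 95.
Sellers receive Ps = 95 + 25 = 120; x' = 359 − 2.4·95 = 131.
ΔCS = ½(107 + 131)(105 − 95) = 1190; ΔPS = ½(107 + 131)(120 − 105) = 1785.
Government spending = 25 × 131 = 3275.
DWL = ½ × 25 × (131 − 107) = 300; fraction = 300 / 3275 = 12/131.

DWL / government spending = 12/131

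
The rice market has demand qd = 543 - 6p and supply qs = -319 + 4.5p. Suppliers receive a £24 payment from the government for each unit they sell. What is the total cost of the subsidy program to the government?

Government cost = 18840/7

Pre-subsidy: 543 - 6p = -319 + 4.5p gives p* = 1724/21, q* = 353/7.
With the subsidy, sellers receive ps = pb + 24 for each unit, where pb is the price buyers pay.
Supply in terms of pb becomes qs = -319 + 4.5(pb + 24) = -211 + 4.5pb. Setting this equal to demand: 543 - 6pb = -211 + 4.5pb, so pb = 1508/21.
Sellers receive ps = 1508/21 + 24 = 2012/21; q' = 543 − 6·(1508/21) = 785/7.
Government outlay = subsidy × quantity = 24 × 785/7 = 18840/7.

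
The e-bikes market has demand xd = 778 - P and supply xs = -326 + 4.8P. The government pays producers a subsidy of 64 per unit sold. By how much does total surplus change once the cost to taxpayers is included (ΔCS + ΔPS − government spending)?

Pre-subsidy: 778 - P = -326 + 4.8P gives P* = 5520/29, x* = 17042/29.
With the subsidy, sellers receive Ps = Pb + 64 for each unit, where Pb is the price buyers pay.
Supply in terms of Pb becomes xs = -326 + 4.8(Pb + 64) = -18.8 + 4.8Pb. Setting this equal to demand: 778 - Pb = -18.8 + 4.8Pb, so Pb = 3984/29.
Sellers receive Ps = 3984/29 + 64 = 5840/29; x' = 778 − 1·(3984/29) = 18578/29.
ΔCS = ½(17042/29 + 18578/29)(5520/29 − 3984/29) = 27356160/841; ΔPS = ½(17042/29 + 18578/29)(5840/29 − 5520/29) = 5699200/841.
Government spending = 64 × 18578/29 = 1188992/29.
Net change = 27356160/841 + 5699200/841 − 1188992/29 = -49152/29. The loss equals the DWL triangle ½·64·1536/29.

Net change in total surplus = -49152/29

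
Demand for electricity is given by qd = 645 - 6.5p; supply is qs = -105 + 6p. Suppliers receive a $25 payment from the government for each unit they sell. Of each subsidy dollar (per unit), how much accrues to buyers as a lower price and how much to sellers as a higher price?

Buyers gain $12 per unit; sellers gain $13 per unit

Pre-subsidy: 645 - 6.5p = -105 + 6p gives p* = 60, q* = 255.
With the subsidy, sellers receive ps = pb + 25 for each unit, where pb is the price buyers pay.
Supply in terms of pb becomes qs = -105 + 6(pb + 25) = 45 + 6pb. Setting this equal to demand: 645 - 6.5pb = 45 + 6pb, so pb = 48.
Sellers receive ps = 48 + 25 = 73; q' = 645 − 6.5·48 = 333.
Buyers' price falls by p* − pb = 60 − 48 = 12; sellers' price rises by ps − p* = 73 − 60 = 13.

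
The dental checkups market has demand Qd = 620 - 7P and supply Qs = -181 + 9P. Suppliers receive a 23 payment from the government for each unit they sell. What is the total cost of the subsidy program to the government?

Pre-subsidy: 620 - 7P = -181 + 9P gives P* = 50.0625, Q* = 269.5625.
With the subsidy, sellers receive Ps = Pb + 23 for each unit, where Pb is the price buyers pay.
Supply in terms of Pb becomes Qs = -181 + 9(Pb + 23) = 26 + 9Pb. Setting this equal to demand: 620 - 7Pb = 26 + 9Pb, so Pb = 37.125.
Sellers receive Ps = 37.125 + 23 = 60.125; Q' = 620 − 7·37.125 = 360.125.
Government outlay = subsidy × quantity = 23 × 360.125 = 8282.875.

Government cost = 8282.875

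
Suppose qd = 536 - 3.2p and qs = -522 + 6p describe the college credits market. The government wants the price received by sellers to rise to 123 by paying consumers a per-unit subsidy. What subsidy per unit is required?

Required subsidy s = 23 per unit

At a seller price of 123, quantity supplied is -522 + 6·123 = 216.
Buyers absorb 216 only when they pay pb with 536 − 3.2·pb = 216, i.e. pb = 100.
s = ps − pb = 123 − 100 = 23.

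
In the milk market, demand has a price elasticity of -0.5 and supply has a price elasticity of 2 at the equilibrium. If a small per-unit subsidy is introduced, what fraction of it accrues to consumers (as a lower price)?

For a small subsidy around the equilibrium, the benefit split depends on the relative slopes, which at a point are proportional to the elasticities.
Buyer share = εs/(εs + |εd|) = 2/(2 + 0.5) = 0.8; seller share = |εd|/(εs + |εd|) = 0.2.

Consumer share = 0.8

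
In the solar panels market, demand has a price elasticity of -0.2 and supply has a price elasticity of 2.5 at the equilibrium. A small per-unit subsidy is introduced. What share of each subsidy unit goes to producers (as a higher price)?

Producer share = 2/27

For a small subsidy around the equilibrium, the benefit split depends on the relative slopes, which at a point are proportional to the elasticities.
Buyer share = εs/(εs + |εd|) = 2.5/(2.5 + 0.2) = 25/27; seller share = |εd|/(εs + |εd|) = 2/27.
So producers capture 2/27 of the subsidy.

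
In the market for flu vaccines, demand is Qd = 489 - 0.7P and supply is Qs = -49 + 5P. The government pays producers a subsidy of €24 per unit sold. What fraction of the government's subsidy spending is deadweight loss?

DWL / government spending = 420/24947

Pre-subsidy: 489 - 0.7P = -49 + 5P gives P* = 5380/57, Q* = 24107/57.
With the subsidy, sellers receive Ps = Pb + 24 for each unit, where Pb is the price buyers pay.
Supply in terms of Pb becomes Qs = -49 + 5(Pb + 24) = 71 + 5Pb. Setting this equal to demand: 489 - 0.7Pb = 71 + 5Pb, so Pb = 220/3.
Sellers receive Ps = 220/3 + 24 = 292/3; Q' = 489 − 0.7·(220/3) = 1313/3.
ΔCS = ½(24107/57 + 1313/3)(5380/57 − 220/3) = 9810800/1083; ΔPS = ½(24107/57 + 1313/3)(292/3 − 5380/57) = 1373512/1083.
Government spending = 24 × 1313/3 = 10504.
DWL = ½ × 24 × (1313/3 − 24107/57) = 3360/19; fraction = (3360/19) / 10504 = 420/24947.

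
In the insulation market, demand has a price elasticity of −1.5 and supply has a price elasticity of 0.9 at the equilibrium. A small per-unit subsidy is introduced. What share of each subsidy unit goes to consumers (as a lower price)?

For a small subsidy around the equilibrium, the benefit split depends on the relative slopes, which at a point are proportional to the elasticities.
Buyer share = εs/(εs + |εd|) = 0.9/(0.9 + 1.5) = 0.375; seller share = |εd|/(εs + |εd|) = 0.625.

Consumer share = 0.375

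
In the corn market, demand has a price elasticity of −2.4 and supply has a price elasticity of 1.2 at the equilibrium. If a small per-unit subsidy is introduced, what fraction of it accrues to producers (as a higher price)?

Producer share = 2/3

For a small subsidy around the equilibrium, the benefit split depends on the relative slopes, which at a point are proportional to the elasticities.
Buyer share = εs/(εs + |εd|) = 1.2/(1.2 + 2.4) = 1/3; seller share = |εd|/(εs + |εd|) = 2/3.
So producers capture 2/3 of the subsidy.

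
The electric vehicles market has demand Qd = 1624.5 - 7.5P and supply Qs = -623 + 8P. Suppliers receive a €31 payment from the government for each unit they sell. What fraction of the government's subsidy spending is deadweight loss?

DWL / government spending = 20/219

Pre-subsidy: 1624.5 - 7.5P = -623 + 8P gives P* = 145, Q* = 537.
With the subsidy, sellers receive Ps = Pb + 31 for each unit, where Pb is the price buyers pay.
Supply in terms of Pb becomes Qs = -623 + 8(Pb + 31) = -375 + 8Pb. Setting this equal to demand: 1624.5 - 7.5Pb = -375 + 8Pb, so Pb = 129.
Sellers receive Ps = 129 + 31 = 160; Q' = 1624.5 − 7.5·129 = 657.
ΔCS = ½(537 + 657)(145 − 129) = 9552; ΔPS = ½(537 + 657)(160 − 145) = 8955.
Government spending = 31 × 657 = 20367.
DWL = ½ × 31 × (657 − 537) = 1860; fraction = 1860 / 20367 = 20/219.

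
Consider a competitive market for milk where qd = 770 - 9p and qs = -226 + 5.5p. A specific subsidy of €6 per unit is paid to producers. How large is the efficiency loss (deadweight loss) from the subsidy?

Deadweight loss = 1782/29

Pre-subsidy: 770 - 9p = -226 + 5.5p gives p* = 1992/29, q* = 4402/29.
With the subsidy, sellers receive ps = pb + 6 for each unit, where pb is the price buyers pay.
Supply in terms of pb becomes qs = -226 + 5.5(pb + 6) = -193 + 5.5pb. Setting this equal to demand: 770 - 9pb = -193 + 5.5pb, so pb = 1926/29.
Sellers receive ps = 1926/29 + 6 = 2100/29; q' = 770 − 9·(1926/29) = 4996/29.
The subsidy expands output by 4996/29 − 4402/29 = 594/29 past the efficient level; on those units the gap between marginal cost and willingness to pay runs from 0 up to 6.
DWL = ½ × 6 × 594/29 = 1782/29.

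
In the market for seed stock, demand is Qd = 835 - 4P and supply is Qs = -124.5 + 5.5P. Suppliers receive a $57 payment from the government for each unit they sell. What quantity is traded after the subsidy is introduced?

Pre-subsidy: 835 - 4P = -124.5 + 5.5P gives P* = 101, Q* = 431.
With the subsidy, sellers receive Ps = Pb + 57 for each unit, where Pb is the price buyers pay.
Supply in terms of Pb becomes Qs = -124.5 + 5.5(Pb + 57) = 189 + 5.5Pb. Setting this equal to demand: 835 - 4Pb = 189 + 5.5Pb, so Pb = 68.
Sellers receive Ps = 68 + 57 = 125; Q' = 835 − 4·68 = 563.

Q' = 563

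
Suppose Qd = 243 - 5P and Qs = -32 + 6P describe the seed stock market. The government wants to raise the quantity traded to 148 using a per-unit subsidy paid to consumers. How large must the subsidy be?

At Q = 148, invert demand for the buyer price: Pb = (243 − 148)/5 = 19; invert supply for the seller price: Ps = (148 − (-32))/6 = 30.
The subsidy must fill the gap: s = Ps − Pb = 30 − 19 = 11.

Required subsidy s = 11 per unit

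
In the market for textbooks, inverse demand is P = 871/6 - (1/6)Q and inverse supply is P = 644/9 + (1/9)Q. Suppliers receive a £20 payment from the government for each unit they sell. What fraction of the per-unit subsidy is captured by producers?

Producer share = 0.4

Pre-subsidy: 871/6 - (1/6)Q = 644/9 + (1/9)Q gives Q* = 265 and P* = 101.
With the subsidy, sellers receive Ps = Pb + 20 for each unit, where Pb is the price buyers pay.
On the curves, Pb = 871/6 - (1/6)Q and Ps = 644/9 + (1/9)Q; the wedge Ps − Pb = 20 gives 644/9 + (1/9)Q − (871/6 - (1/6)Q) = 20, so Q' = 337.
Then Pb = 871/6 − (1/6)·337 = 89 and Ps = 644/9 + (1/9)·337 = 109.
Buyers' price falls by P* − Pb = 101 − 89 = 12; sellers' price rises by Ps − P* = 109 − 101 = 8.
So producers capture 8/20 = 0.4 of each unit of subsidy.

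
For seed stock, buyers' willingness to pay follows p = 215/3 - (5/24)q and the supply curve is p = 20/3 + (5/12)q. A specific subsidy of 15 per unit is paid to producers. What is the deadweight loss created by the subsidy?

Deadweight loss = 180

Pre-subsidy: 215/3 - (5/24)q = 20/3 + (5/12)q gives q* = 104 and p* = 50.
With the subsidy, sellers receive ps = pb + 15 for each unit, where pb is the price buyers pay.
On the curves, pb = 215/3 - (5/24)q and ps = 20/3 + (5/12)q; the wedge ps − pb = 15 gives 20/3 + (5/12)q − (215/3 - (5/24)q) = 15, so q' = 128.
Then pb = 215/3 − (5/24)·128 = 45 and ps = 20/3 + (5/12)·128 = 60.
The subsidy expands output by 128 − 104 = 24 past the efficient level; on those units the gap between marginal cost and willingness to pay runs from 0 up to 15.
DWL = ½ × 15 × 24 = 180.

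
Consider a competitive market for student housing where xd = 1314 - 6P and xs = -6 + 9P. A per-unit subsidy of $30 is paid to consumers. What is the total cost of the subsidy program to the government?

Pre-subsidy: 1314 - 6P = -6 + 9P gives P* = 88, x* = 786.
With the rebate, buyers effectively pay Pb = Ps − 30, where Ps is the price sellers receive.
Demand in terms of Ps becomes xd = 1314 − 6(Ps − 30) = 1494 - 6Ps. Setting this equal to supply: 1494 - 6Ps = -6 + 9Ps, so Ps = 100.
Buyers pay Pb = 100 − 30 = 70; x' = -6 + 9·100 = 894.
Government outlay = subsidy × quantity = 30 × 894 = 26820.

Government cost = $26820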